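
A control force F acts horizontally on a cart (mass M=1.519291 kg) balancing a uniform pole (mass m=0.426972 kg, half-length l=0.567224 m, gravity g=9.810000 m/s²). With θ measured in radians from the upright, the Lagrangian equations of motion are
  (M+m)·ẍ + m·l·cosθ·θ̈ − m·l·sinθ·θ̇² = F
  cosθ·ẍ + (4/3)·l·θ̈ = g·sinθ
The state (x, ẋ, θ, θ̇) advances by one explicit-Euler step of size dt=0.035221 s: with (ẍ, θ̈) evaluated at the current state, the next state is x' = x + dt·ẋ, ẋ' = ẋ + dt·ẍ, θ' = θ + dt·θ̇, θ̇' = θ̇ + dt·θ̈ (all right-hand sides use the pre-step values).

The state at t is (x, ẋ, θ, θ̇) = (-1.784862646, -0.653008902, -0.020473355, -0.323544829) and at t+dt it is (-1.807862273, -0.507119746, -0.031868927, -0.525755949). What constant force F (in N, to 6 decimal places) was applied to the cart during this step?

ẍ = (ẋ'−ẋ)/dt = (-0.507119746−-0.653008902)/0.035221 = 4.142107
θ̈ = (θ̇'−θ̇)/dt = (-0.525755949−-0.323544829)/0.035221 = -5.741209
sinθ=-0.020472, cosθ=0.999790
F = (M+m)·ẍ + m·l·cosθ·θ̈ − m·l·sinθ·θ̇² = 8.061630 + -1.390165 − -0.000519 = 6.671984

F = 6.671984 N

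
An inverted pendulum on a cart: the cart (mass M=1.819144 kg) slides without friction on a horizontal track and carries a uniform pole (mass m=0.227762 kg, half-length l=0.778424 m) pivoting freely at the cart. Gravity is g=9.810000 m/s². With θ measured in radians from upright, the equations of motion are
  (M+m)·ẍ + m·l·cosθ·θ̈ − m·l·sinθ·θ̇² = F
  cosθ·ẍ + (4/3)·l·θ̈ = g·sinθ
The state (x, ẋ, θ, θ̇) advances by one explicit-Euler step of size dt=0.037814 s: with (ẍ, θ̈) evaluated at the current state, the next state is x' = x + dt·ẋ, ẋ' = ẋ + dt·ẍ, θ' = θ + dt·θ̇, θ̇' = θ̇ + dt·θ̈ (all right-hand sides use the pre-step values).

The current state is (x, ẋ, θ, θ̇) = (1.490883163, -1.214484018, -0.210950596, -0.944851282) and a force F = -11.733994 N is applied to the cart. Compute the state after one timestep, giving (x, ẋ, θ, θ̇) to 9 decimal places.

(1.444958664, -1.443828975, -0.246679202, -0.803617119)

sinθ=-0.209389518, cosθ=0.977832312
temp = (F + m·l·θ̇²·sinθ)/(M+m) = (-11.733994 + -0.033142047)/2.046906 = -5.748742760
θ̈ = (g·sinθ − cosθ·temp)/(l·(4/3 − m·cos²θ/(M+m))) = 3.734970200
ẍ = temp − m·l·θ̈·cosθ/(M+m) = -6.065080575
Euler: x'=1.490883163+0.037814·-1.214484018=1.444958664, ẋ'=-1.214484018+0.037814·-6.065080575=-1.443828975
       θ'=-0.210950596+0.037814·-0.944851282=-0.246679202, θ̇'=-0.944851282+0.037814·3.734970200=-0.803617119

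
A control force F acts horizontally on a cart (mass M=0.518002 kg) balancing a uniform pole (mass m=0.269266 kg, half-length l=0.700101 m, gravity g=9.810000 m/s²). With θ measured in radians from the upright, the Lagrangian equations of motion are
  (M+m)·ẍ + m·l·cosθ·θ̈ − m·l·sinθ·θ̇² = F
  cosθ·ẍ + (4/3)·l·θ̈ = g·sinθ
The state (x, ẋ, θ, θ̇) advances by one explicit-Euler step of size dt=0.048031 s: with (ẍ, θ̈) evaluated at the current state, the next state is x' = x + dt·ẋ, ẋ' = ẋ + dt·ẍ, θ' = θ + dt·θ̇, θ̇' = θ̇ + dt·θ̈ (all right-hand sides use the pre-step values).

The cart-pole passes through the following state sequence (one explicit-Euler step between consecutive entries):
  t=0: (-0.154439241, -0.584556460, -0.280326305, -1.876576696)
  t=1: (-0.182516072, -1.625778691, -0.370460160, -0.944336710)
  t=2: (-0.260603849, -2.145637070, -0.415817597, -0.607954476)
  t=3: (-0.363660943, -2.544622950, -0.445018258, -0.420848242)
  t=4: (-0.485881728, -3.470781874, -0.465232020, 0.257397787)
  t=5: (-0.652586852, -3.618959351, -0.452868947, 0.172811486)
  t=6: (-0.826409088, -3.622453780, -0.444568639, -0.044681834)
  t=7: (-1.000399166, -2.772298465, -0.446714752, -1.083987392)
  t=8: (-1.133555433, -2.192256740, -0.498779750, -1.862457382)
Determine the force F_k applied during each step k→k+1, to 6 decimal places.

F_0 = -13.366771 N
F_1 = -7.229369 N
F_2 = -5.839783 N
F_3 = -12.763414 N
F_4 = -2.719851 N
F_5 = -0.822388 N
F_6 = 10.252322 N
F_7 = 6.847517 N

step 0→1:
  ẍ = (ẋ'−ẋ)/dt = (-1.625778691−-0.584556460)/0.048031 = -21.678129
  θ̈ = (θ̇'−θ̇)/dt = (-0.944336710−-1.876576696)/0.048031 = 19.409131
  sinθ=-0.276669, cosθ=0.960965
  F = (M+m)·ẍ + m·l·cosθ·θ̈ − m·l·sinθ·θ̇² = -17.066498 + 3.516058 − -0.183669 = -13.366771
step 1→2:
  ẍ = (ẋ'−ẋ)/dt = (-2.145637070−-1.625778691)/0.048031 = -10.823393
  θ̈ = (θ̇'−θ̇)/dt = (-0.607954476−-0.944336710)/0.048031 = 7.003440
  sinθ=-0.362044, cosθ=0.932161
  F = (M+m)·ẍ + m·l·cosθ·θ̈ − m·l·sinθ·θ̇² = -8.520911 + 1.230678 − -0.060864 = -7.229369
step 2→3:
  ẍ = (ẋ'−ẋ)/dt = (-2.544622950−-2.145637070)/0.048031 = -8.306841
  θ̈ = (θ̇'−θ̇)/dt = (-0.420848242−-0.607954476)/0.048031 = 3.895531
  sinθ=-0.403938, cosθ=0.914786
  F = (M+m)·ẍ + m·l·cosθ·θ̈ − m·l·sinθ·θ̇² = -6.539710 + 0.671782 − -0.028145 = -5.839783
step 3→4:
  ẍ = (ẋ'−ẋ)/dt = (-3.470781874−-2.544622950)/0.048031 = -19.282524
  θ̈ = (θ̇'−θ̇)/dt = (0.257397787−-0.420848242)/0.048031 = 14.121006
  sinθ=-0.430474, cosθ=0.902603
  F = (M+m)·ẍ + m·l·cosθ·θ̈ − m·l·sinθ·θ̇² = -15.180514 + 2.402728 − -0.014373 = -12.763414
step 4→5:
  ẍ = (ẋ'−ẋ)/dt = (-3.618959351−-3.470781874)/0.048031 = -3.085038
  θ̈ = (θ̇'−θ̇)/dt = (0.172811486−0.257397787)/0.048031 = -1.761077
  sinθ=-0.448630, cosθ=0.893717
  F = (M+m)·ẍ + m·l·cosθ·θ̈ − m·l·sinθ·θ̇² = -2.428752 + -0.296702 − -0.005603 = -2.719851
step 5→6:
  ẍ = (ẋ'−ẋ)/dt = (-3.622453780−-3.618959351)/0.048031 = -0.072754
  θ̈ = (θ̇'−θ̇)/dt = (-0.044681834−0.172811486)/0.048031 = -4.528186
  sinθ=-0.437547, cosθ=0.899196
  F = (M+m)·ẍ + m·l·cosθ·θ̈ − m·l·sinθ·θ̇² = -0.057277 + -0.767575 − -0.002463 = -0.822388
step 6→7:
  ẍ = (ẋ'−ẋ)/dt = (-2.772298465−-3.622453780)/0.048031 = 17.700138
  θ̈ = (θ̇'−θ̇)/dt = (-1.083987392−-0.044681834)/0.048031 = -21.638224
  sinθ=-0.430068, cosθ=0.902796
  F = (M+m)·ẍ + m·l·cosθ·θ̈ − m·l·sinθ·θ̇² = 13.934752 + -3.682592 − -0.000162 = 10.252322
step 7→8:
  ẍ = (ẋ'−ẋ)/dt = (-2.192256740−-2.772298465)/0.048031 = 12.076403
  θ̈ = (θ̇'−θ̇)/dt = (-1.862457382−-1.083987392)/0.048031 = -16.207657
  sinθ=-0.432005, cosθ=0.901871
  F = (M+m)·ẍ + m·l·cosθ·θ̈ − m·l·sinθ·θ̇² = 9.507366 + -2.755542 − -0.095693 = 6.847517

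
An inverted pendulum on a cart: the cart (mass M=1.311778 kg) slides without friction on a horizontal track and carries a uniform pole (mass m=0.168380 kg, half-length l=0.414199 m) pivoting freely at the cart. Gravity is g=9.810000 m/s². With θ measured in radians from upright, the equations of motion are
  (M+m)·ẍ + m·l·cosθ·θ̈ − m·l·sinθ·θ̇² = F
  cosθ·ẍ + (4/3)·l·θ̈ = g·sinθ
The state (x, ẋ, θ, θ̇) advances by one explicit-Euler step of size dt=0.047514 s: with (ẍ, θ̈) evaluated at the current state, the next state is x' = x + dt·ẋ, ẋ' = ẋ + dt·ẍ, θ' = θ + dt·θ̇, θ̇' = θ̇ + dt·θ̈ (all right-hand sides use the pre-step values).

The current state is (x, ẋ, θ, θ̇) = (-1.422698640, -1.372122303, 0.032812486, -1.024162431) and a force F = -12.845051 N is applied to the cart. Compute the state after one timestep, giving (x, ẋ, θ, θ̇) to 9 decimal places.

(-1.487893659, -1.824213697, -0.015849568, -0.178301622)

sinθ=0.032806598, cosθ=0.999461719
temp = (F + m·l·θ̇²·sinθ)/(M+m) = (-12.845051 + 0.002399929)/1.480158 = -8.676540660
θ̈ = (g·sinθ − cosθ·temp)/(l·(4/3 − m·cos²θ/(M+m))) = 17.802348966
ẍ = temp − m·l·θ̈·cosθ/(M+m) = -9.514909154
Euler: x'=-1.422698640+0.047514·-1.372122303=-1.487893659, ẋ'=-1.372122303+0.047514·-9.514909154=-1.824213697
       θ'=0.032812486+0.047514·-1.024162431=-0.015849568, θ̇'=-1.024162431+0.047514·17.802348966=-0.178301622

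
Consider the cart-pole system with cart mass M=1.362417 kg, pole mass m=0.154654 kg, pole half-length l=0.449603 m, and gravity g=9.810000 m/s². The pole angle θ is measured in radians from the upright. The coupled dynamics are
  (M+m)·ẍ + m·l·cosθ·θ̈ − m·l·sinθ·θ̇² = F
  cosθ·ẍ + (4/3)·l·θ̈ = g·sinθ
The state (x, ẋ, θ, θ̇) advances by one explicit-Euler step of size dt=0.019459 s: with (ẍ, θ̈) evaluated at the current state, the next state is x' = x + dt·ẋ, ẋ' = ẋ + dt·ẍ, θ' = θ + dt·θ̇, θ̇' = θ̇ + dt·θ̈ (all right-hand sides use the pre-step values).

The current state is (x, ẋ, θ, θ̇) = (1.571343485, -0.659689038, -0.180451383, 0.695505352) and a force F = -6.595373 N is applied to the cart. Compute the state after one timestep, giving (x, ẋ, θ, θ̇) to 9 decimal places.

(1.558506596, -0.748346510, -0.166917544, 0.783846116)

sinθ=-0.179473645, cosθ=0.983762782
temp = (F + m·l·θ̇²·sinθ)/(M+m) = (-6.595373 + -0.006036594)/1.517071 = -4.351417695
θ̈ = (g·sinθ − cosθ·temp)/(l·(4/3 − m·cos²θ/(M+m))) = 4.539840909
ẍ = temp − m·l·θ̈·cosθ/(M+m) = -4.556116578
Euler: x'=1.571343485+0.019459·-0.659689038=1.558506596, ẋ'=-0.659689038+0.019459·-4.556116578=-0.748346510
       θ'=-0.180451383+0.019459·0.695505352=-0.166917544, θ̇'=0.695505352+0.019459·4.539840909=0.783846116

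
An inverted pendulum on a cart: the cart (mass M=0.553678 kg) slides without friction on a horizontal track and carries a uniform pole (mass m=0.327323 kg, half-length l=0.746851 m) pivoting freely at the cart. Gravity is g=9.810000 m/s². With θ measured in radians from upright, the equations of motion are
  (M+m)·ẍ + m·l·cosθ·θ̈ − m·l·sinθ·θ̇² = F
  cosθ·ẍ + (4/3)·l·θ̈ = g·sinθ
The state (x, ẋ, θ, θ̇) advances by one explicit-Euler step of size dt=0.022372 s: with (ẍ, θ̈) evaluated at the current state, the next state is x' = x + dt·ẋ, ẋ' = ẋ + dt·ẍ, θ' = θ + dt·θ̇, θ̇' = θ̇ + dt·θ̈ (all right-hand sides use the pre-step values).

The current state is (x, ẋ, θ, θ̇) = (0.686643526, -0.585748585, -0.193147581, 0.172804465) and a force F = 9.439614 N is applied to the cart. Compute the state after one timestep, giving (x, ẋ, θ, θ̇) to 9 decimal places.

sinθ=-0.191948892, cosθ=0.981404923
temp = (F + m·l·θ̇²·sinθ)/(M+m) = (9.439614 + -0.001401219)/0.881001 = 10.713055696
θ̈ = (g·sinθ − cosθ·temp)/(l·(4/3 − m·cos²θ/(M+m))) = -17.015957700
ẍ = temp − m·l·θ̈·cosθ/(M+m) = 15.346870982
Euler: x'=0.686643526+0.022372·-0.585748585=0.673539159, ẋ'=-0.585748585+0.022372·15.346870982=-0.242408387
       θ'=-0.193147581+0.022372·0.172804465=-0.189281600, θ̇'=0.172804465+0.022372·-17.015957700=-0.207876541

(0.673539159, -0.242408387, -0.189281600, -0.207876541)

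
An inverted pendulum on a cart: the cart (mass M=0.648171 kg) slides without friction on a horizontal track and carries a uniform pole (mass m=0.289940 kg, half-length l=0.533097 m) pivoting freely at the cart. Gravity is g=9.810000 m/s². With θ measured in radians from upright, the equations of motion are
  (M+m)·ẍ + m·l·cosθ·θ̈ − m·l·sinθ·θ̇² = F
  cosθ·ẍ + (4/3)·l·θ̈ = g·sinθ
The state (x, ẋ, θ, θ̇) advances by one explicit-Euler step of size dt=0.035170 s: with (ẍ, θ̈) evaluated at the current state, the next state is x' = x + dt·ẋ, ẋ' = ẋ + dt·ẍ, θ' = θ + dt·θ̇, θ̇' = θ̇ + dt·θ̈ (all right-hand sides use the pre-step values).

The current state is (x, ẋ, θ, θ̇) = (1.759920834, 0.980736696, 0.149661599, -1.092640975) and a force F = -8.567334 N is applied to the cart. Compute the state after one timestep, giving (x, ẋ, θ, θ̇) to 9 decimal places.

sinθ=0.149103523, cosθ=0.988821591
temp = (F + m·l·θ̇²·sinθ)/(M+m) = (-8.567334 + 0.027514222)/0.938111 = -9.103208232
θ̈ = (g·sinθ − cosθ·temp)/(l·(4/3 − m·cos²θ/(M+m))) = 19.036263390
ẍ = temp − m·l·θ̈·cosθ/(M+m) = -12.204622573
Euler: x'=1.759920834+0.035170·0.980736696=1.794413344, ẋ'=0.980736696+0.035170·-12.204622573=0.551500120
       θ'=0.149661599+0.035170·-1.092640975=0.111233416, θ̇'=-1.092640975+0.035170·19.036263390=-0.423135592

(1.794413344, 0.551500120, 0.111233416, -0.423135592)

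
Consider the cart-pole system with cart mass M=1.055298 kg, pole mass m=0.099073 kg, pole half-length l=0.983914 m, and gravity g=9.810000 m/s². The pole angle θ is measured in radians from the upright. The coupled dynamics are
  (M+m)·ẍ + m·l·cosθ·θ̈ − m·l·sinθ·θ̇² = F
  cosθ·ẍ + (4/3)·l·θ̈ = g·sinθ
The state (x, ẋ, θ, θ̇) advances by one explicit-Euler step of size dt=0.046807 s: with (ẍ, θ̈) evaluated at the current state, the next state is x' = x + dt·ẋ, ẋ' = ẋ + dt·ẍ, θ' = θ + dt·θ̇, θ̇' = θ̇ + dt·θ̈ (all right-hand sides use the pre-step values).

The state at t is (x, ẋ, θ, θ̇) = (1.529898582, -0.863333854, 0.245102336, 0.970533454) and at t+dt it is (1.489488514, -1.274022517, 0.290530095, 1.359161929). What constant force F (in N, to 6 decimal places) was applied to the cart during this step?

ẍ = (ẋ'−ẋ)/dt = (-1.274022517−-0.863333854)/0.046807 = -8.774086
θ̈ = (θ̇'−θ̇)/dt = (1.359161929−0.970533454)/0.046807 = 8.302785
sinθ=0.242656, cosθ=0.970112
F = (M+m)·ẍ + m·l·cosθ·θ̈ − m·l·sinθ·θ̇² = -10.128551 + 0.785160 − 0.022280 = -9.365671

F = -9.365671 N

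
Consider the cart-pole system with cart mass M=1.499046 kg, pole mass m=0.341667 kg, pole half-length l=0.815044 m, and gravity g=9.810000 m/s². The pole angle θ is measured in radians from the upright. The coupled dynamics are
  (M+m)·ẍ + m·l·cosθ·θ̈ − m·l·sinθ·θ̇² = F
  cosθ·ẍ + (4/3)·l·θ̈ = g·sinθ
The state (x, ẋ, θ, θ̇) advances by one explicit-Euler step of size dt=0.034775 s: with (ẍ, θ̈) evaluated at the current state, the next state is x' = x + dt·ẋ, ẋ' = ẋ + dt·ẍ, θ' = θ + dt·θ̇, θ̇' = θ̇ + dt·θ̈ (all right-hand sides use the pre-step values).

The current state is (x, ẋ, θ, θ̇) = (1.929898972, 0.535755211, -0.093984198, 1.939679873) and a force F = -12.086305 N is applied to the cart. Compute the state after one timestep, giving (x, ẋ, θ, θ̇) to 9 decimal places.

(1.948529859, 0.273860875, -0.026531830, 2.150150424)

sinθ=-0.093845898, cosθ=0.995586735
temp = (F + m·l·θ̇²·sinθ)/(M+m) = (-12.086305 + -0.098323992)/1.840713 = -6.619515912
θ̈ = (g·sinθ − cosθ·temp)/(l·(4/3 − m·cos²θ/(M+m))) = 6.052352289
ẍ = temp − m·l·θ̈·cosθ/(M+m) = -7.531109601
Euler: x'=1.929898972+0.034775·0.535755211=1.948529859, ẋ'=0.535755211+0.034775·-7.531109601=0.273860875
       θ'=-0.093984198+0.034775·1.939679873=-0.026531830, θ̇'=1.939679873+0.034775·6.052352289=2.150150424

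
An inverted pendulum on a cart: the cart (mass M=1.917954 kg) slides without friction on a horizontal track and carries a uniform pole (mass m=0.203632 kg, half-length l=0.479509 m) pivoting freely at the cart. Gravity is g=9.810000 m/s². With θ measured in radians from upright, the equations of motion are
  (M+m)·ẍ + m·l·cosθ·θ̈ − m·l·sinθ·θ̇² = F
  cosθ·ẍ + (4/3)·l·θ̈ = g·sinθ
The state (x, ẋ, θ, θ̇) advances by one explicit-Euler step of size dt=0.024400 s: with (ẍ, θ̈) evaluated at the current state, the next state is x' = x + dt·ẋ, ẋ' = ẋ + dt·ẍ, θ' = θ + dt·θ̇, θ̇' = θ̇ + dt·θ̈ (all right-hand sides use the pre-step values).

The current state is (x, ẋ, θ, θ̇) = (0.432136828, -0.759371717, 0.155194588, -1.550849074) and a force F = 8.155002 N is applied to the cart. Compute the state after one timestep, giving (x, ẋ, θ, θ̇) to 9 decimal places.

sinθ=0.154572352, cosθ=0.987981472
temp = (F + m·l·θ̇²·sinθ)/(M+m) = (8.155002 + 0.036300589)/2.121586 = 3.860933561
θ̈ = (g·sinθ − cosθ·temp)/(l·(4/3 − m·cos²θ/(M+m))) = -3.866241763
ẍ = temp − m·l·θ̈·cosθ/(M+m) = 4.036734000
Euler: x'=0.432136828+0.024400·-0.759371717=0.413608158, ẋ'=-0.759371717+0.024400·4.036734000=-0.660875407
       θ'=0.155194588+0.024400·-1.550849074=0.117353871, θ̇'=-1.550849074+0.024400·-3.866241763=-1.645185373

(0.413608158, -0.660875407, 0.117353871, -1.645185373)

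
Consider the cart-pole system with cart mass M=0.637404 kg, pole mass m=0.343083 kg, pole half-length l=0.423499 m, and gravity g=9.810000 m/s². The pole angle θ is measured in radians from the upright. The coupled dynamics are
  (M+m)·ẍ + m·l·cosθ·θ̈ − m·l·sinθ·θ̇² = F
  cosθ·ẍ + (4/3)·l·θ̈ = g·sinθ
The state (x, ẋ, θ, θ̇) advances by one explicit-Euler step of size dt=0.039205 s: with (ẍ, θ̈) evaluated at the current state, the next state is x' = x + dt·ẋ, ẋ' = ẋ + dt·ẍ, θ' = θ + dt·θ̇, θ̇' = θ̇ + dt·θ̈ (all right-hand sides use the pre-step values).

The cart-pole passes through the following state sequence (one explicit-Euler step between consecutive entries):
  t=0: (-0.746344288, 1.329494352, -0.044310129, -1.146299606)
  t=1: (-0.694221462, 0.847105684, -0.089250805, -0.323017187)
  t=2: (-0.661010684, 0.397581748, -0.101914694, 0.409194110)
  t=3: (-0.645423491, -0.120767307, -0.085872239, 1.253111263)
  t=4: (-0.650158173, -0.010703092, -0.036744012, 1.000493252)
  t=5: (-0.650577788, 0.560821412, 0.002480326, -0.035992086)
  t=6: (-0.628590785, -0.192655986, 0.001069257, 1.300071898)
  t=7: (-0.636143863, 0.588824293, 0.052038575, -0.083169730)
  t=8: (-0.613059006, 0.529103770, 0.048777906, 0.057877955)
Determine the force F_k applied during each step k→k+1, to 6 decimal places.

F_0 = -9.007591 N
F_1 = -8.538094 N
F_2 = -9.849675 N
F_3 = 1.839427 N
F_4 = 10.460069 N
F_5 = -13.892401 N
F_6 = 14.417614 N
F_7 = -0.971596 N

step 0→1:
  ẍ = (ẋ'−ẋ)/dt = (0.847105684−1.329494352)/0.039205 = -12.304264
  θ̈ = (θ̇'−θ̇)/dt = (-0.323017187−-1.146299606)/0.039205 = 20.999424
  sinθ=-0.044296, cosθ=0.999018
  F = (M+m)·ẍ + m·l·cosθ·θ̈ − m·l·sinθ·θ̇² = -12.064171 + 3.048123 − -0.008457 = -9.007591
step 1→2:
  ẍ = (ẋ'−ẋ)/dt = (0.397581748−0.847105684)/0.039205 = -11.465985
  θ̈ = (θ̇'−θ̇)/dt = (0.409194110−-0.323017187)/0.039205 = 18.676477
  sinθ=-0.089132, cosθ=0.996020
  F = (M+m)·ẍ + m·l·cosθ·θ̈ − m·l·sinθ·θ̇² = -11.242249 + 2.702804 − -0.001351 = -8.538094
step 2→3:
  ẍ = (ẋ'−ẋ)/dt = (-0.120767307−0.397581748)/0.039205 = -13.221504
  θ̈ = (θ̇'−θ̇)/dt = (1.253111263−0.409194110)/0.039205 = 21.525753
  sinθ=-0.101738, cosθ=0.994811
  F = (M+m)·ẍ + m·l·cosθ·θ̈ − m·l·sinθ·θ̇² = -12.963513 + 3.111362 − -0.002475 = -9.849675
step 3→4:
  ẍ = (ẋ'−ẋ)/dt = (-0.010703092−-0.120767307)/0.039205 = 2.807402
  θ̈ = (θ̇'−θ̇)/dt = (1.000493252−1.253111263)/0.039205 = -6.443515
  sinθ=-0.085767, cosθ=0.996315
  F = (M+m)·ẍ + m·l·cosθ·θ̈ − m·l·sinθ·θ̇² = 2.752622 + -0.932763 − -0.019568 = 1.839427
step 4→5:
  ẍ = (ẋ'−ẋ)/dt = (0.560821412−-0.010703092)/0.039205 = 14.577847
  θ̈ = (θ̇'−θ̇)/dt = (-0.035992086−1.000493252)/0.039205 = -26.437580
  sinθ=-0.036736, cosθ=0.999325
  F = (M+m)·ẍ + m·l·cosθ·θ̈ − m·l·sinθ·θ̇² = 14.293390 + -3.838664 − -0.005343 = 10.460069
step 5→6:
  ẍ = (ẋ'−ẋ)/dt = (-0.192655986−0.560821412)/0.039205 = -19.218911
  θ̈ = (θ̇'−θ̇)/dt = (1.300071898−-0.035992086)/0.039205 = 34.078918
  sinθ=0.002480, cosθ=0.999997
  F = (M+m)·ẍ + m·l·cosθ·θ̈ − m·l·sinθ·θ̇² = -18.843892 + 4.951492 − 0.000000 = -13.892401
step 6→7:
  ẍ = (ẋ'−ẋ)/dt = (0.588824293−-0.192655986)/0.039205 = 19.933179
  θ̈ = (θ̇'−θ̇)/dt = (-0.083169730−1.300071898)/0.039205 = -35.282276
  sinθ=0.001069, cosθ=0.999999
  F = (M+m)·ẍ + m·l·cosθ·θ̈ − m·l·sinθ·θ̇² = 19.544223 + -5.126346 − 0.000263 = 14.417614
step 7→8:
  ẍ = (ẋ'−ẋ)/dt = (0.529103770−0.588824293)/0.039205 = -1.523288
  θ̈ = (θ̇'−θ̇)/dt = (0.057877955−-0.083169730)/0.039205 = 3.597696
  sinθ=0.052015, cosθ=0.998646
  F = (M+m)·ẍ + m·l·cosθ·θ̈ − m·l·sinθ·θ̇² = -1.493564 + 0.522021 − 0.000052 = -0.971596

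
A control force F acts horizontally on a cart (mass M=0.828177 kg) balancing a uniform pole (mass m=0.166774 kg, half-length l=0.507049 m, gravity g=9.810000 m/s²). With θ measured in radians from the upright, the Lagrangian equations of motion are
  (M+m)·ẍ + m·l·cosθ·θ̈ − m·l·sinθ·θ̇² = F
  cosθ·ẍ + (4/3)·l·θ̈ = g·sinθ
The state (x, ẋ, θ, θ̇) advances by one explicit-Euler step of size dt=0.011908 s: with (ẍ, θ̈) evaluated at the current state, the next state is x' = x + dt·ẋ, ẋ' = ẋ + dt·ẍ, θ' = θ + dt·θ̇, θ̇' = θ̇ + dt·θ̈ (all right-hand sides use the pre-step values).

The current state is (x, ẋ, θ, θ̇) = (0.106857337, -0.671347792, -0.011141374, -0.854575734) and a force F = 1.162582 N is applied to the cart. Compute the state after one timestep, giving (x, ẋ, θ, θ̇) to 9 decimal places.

(0.098862927, -0.655255324, -0.021317662, -0.880302463)

sinθ=-0.011141144, cosθ=0.999937936
temp = (F + m·l·θ̇²·sinθ)/(M+m) = (1.162582 + -0.000688033)/0.994951 = 1.167790140
θ̈ = (g·sinθ − cosθ·temp)/(l·(4/3 − m·cos²θ/(M+m))) = -2.160457587
ẍ = temp − m·l·θ̈·cosθ/(M+m) = 1.351399735
Euler: x'=0.106857337+0.011908·-0.671347792=0.098862927, ẋ'=-0.671347792+0.011908·1.351399735=-0.655255324
       θ'=-0.011141374+0.011908·-0.854575734=-0.021317662, θ̇'=-0.854575734+0.011908·-2.160457587=-0.880302463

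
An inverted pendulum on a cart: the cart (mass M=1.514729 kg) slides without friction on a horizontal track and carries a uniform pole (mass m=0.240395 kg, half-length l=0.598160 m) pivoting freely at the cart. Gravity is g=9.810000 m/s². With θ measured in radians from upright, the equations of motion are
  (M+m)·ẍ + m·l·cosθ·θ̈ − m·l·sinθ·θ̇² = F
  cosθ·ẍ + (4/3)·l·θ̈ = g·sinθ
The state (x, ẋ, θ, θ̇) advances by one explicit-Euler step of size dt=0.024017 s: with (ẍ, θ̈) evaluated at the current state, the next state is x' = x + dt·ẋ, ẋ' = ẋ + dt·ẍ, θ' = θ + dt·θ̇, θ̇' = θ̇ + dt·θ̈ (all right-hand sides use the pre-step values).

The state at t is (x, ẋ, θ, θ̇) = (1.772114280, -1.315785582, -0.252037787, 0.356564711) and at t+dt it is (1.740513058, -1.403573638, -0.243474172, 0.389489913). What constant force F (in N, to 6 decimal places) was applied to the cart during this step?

F = -6.219950 N

ẍ = (ẋ'−ẋ)/dt = (-1.403573638−-1.315785582)/0.024017 = -3.655247
θ̈ = (θ̇'−θ̇)/dt = (0.389489913−0.356564711)/0.024017 = 1.370912
sinθ=-0.249378, cosθ=0.968406
F = (M+m)·ẍ + m·l·cosθ·θ̈ − m·l·sinθ·θ̇² = -6.415411 + 0.190902 − -0.004559 = -6.219950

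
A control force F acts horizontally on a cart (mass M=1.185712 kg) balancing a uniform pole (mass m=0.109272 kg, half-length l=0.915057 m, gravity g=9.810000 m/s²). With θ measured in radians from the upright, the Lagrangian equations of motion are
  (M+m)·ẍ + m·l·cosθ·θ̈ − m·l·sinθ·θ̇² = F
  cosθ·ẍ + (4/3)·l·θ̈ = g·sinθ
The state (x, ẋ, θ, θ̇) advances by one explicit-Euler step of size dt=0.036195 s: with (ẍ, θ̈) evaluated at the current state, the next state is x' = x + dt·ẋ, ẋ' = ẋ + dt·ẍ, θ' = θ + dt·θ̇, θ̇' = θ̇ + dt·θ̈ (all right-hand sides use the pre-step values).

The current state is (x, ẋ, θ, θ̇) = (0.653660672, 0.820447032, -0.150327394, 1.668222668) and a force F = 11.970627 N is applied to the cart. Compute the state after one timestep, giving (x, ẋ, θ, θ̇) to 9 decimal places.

(0.683356752, 1.179397368, -0.089946075, 1.333752923)

sinθ=-0.149761842, cosθ=0.988722100
temp = (F + m·l·θ̇²·sinθ)/(M+m) = (11.970627 + -0.041674102)/1.294984 = 9.211660451
θ̈ = (g·sinθ − cosθ·temp)/(l·(4/3 − m·cos²θ/(M+m))) = -9.240772078
ẍ = temp − m·l·θ̈·cosθ/(M+m) = 9.917124907
Euler: x'=0.653660672+0.036195·0.820447032=0.683356752, ẋ'=0.820447032+0.036195·9.917124907=1.179397368
       θ'=-0.150327394+0.036195·1.668222668=-0.089946075, θ̇'=1.668222668+0.036195·-9.240772078=1.333752923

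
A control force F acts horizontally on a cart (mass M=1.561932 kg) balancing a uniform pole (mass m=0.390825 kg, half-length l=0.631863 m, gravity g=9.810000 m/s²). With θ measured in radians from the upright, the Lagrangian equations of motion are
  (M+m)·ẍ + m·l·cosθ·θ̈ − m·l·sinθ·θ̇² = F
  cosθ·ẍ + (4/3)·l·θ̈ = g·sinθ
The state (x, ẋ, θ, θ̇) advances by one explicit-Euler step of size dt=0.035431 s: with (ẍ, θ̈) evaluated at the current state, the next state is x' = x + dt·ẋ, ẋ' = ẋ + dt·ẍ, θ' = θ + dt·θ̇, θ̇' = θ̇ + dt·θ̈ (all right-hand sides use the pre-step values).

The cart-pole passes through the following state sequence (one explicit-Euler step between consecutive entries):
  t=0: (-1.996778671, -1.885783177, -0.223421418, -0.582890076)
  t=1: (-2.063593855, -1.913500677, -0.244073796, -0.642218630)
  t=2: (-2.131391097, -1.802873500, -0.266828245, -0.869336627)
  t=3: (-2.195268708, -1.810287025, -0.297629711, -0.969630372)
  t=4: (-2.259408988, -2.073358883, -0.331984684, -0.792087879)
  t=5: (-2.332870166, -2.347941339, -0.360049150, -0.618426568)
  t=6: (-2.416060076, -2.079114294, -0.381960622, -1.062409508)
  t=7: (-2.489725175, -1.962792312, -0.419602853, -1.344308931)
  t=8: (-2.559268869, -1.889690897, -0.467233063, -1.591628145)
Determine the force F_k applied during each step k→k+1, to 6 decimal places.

F_0 = -1.912274 N
F_1 = 4.585704 N
F_2 = -1.033675 N
F_3 = -13.247916 N
F_4 = -13.938642 N
F_5 = 11.953443 N
F_6 = 4.691709 N
F_7 = 2.636514 N

step 0→1:
  ẍ = (ẋ'−ẋ)/dt = (-1.913500677−-1.885783177)/0.035431 = -0.782295
  θ̈ = (θ̇'−θ̇)/dt = (-0.642218630−-0.582890076)/0.035431 = -1.674481
  sinθ=-0.221567, cosθ=0.975145
  F = (M+m)·ẍ + m·l·cosθ·θ̈ − m·l·sinθ·θ̇² = -1.527632 + -0.403232 − -0.018590 = -1.912274
step 1→2:
  ẍ = (ẋ'−ẋ)/dt = (-1.802873500−-1.913500677)/0.035431 = 3.122327
  θ̈ = (θ̇'−θ̇)/dt = (-0.869336627−-0.642218630)/0.035431 = -6.410149
  sinθ=-0.241658, cosθ=0.970362
  F = (M+m)·ẍ + m·l·cosθ·θ̈ − m·l·sinθ·θ̇² = 6.097146 + -1.536056 − -0.024613 = 4.585704
step 2→3:
  ẍ = (ẋ'−ẋ)/dt = (-1.810287025−-1.802873500)/0.035431 = -0.209238
  θ̈ = (θ̇'−θ̇)/dt = (-0.969630372−-0.869336627)/0.035431 = -2.830678
  sinθ=-0.263673, cosθ=0.964612
  F = (M+m)·ẍ + m·l·cosθ·θ̈ − m·l·sinθ·θ̇² = -0.408592 + -0.674293 − -0.049209 = -1.033675
step 3→4:
  ẍ = (ẋ'−ẋ)/dt = (-2.073358883−-1.810287025)/0.035431 = -7.424906
  θ̈ = (θ̇'−θ̇)/dt = (-0.792087879−-0.969630372)/0.035431 = 5.010937
  sinθ=-0.293255, cosθ=0.956034
  F = (M+m)·ẍ + m·l·cosθ·θ̈ − m·l·sinθ·θ̇² = -14.499038 + 1.183035 − -0.068087 = -13.247916
step 4→5:
  ẍ = (ẋ'−ẋ)/dt = (-2.347941339−-2.073358883)/0.035431 = -7.749780
  θ̈ = (θ̇'−θ̇)/dt = (-0.618426568−-0.792087879)/0.035431 = 4.901395
  sinθ=-0.325920, cosθ=0.945397
  F = (M+m)·ẍ + m·l·cosθ·θ̈ − m·l·sinθ·θ̇² = -15.133437 + 1.144298 − -0.050497 = -13.938642
step 5→6:
  ẍ = (ẋ'−ẋ)/dt = (-2.079114294−-2.347941339)/0.035431 = 7.587340
  θ̈ = (θ̇'−θ̇)/dt = (-1.062409508−-0.618426568)/0.035431 = -12.530918
  sinθ=-0.352320, cosθ=0.935880
  F = (M+m)·ẍ + m·l·cosθ·θ̈ − m·l·sinθ·θ̇² = 14.816231 + -2.896063 − -0.033275 = 11.953443
step 6→7:
  ẍ = (ẋ'−ẋ)/dt = (-1.962792312−-2.079114294)/0.035431 = 3.283057
  θ̈ = (θ̇'−θ̇)/dt = (-1.344308931−-1.062409508)/0.035431 = -7.956293
  sinθ=-0.372741, cosθ=0.927936
  F = (M+m)·ẍ + m·l·cosθ·θ̈ − m·l·sinθ·θ̇² = 6.411012 + -1.823198 − -0.103895 = 4.691709
step 7→8:
  ẍ = (ẋ'−ẋ)/dt = (-1.889690897−-1.962792312)/0.035431 = 2.063205
  θ̈ = (θ̇'−θ̇)/dt = (-1.591628145−-1.344308931)/0.035431 = -6.980306
  sinθ=-0.407398, cosθ=0.913251
  F = (M+m)·ẍ + m·l·cosθ·θ̈ − m·l·sinθ·θ̇² = 4.028938 + -1.574236 − -0.181812 = 2.636514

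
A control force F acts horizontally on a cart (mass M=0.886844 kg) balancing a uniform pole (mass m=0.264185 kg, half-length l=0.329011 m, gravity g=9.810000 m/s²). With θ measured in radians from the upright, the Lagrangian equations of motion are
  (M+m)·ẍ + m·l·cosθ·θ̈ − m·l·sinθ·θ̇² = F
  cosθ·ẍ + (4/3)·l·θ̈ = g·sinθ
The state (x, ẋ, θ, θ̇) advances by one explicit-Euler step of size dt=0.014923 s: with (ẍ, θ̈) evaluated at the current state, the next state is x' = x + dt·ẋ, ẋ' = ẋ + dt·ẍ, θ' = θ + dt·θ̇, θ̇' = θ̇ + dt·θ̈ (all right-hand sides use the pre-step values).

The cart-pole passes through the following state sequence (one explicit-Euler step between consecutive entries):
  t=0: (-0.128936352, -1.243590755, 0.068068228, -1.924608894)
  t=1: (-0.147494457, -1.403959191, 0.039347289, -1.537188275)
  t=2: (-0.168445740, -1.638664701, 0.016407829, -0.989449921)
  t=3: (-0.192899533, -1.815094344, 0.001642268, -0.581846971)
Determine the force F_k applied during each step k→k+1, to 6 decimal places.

F_0 = -10.139984 N
F_1 = -14.923338 N
F_2 = -11.235843 N

step 0→1:
  ẍ = (ẋ'−ẋ)/dt = (-1.403959191−-1.243590755)/0.014923 = -10.746394
  θ̈ = (θ̇'−θ̇)/dt = (-1.537188275−-1.924608894)/0.014923 = 25.961309
  sinθ=0.068016, cosθ=0.997684
  F = (M+m)·ẍ + m·l·cosθ·θ̈ − m·l·sinθ·θ̇² = -12.369411 + 2.251325 − 0.021898 = -10.139984
step 1→2:
  ẍ = (ẋ'−ẋ)/dt = (-1.638664701−-1.403959191)/0.014923 = -15.727770
  θ̈ = (θ̇'−θ̇)/dt = (-0.989449921−-1.537188275)/0.014923 = 36.704306
  sinθ=0.039337, cosθ=0.999226
  F = (M+m)·ẍ + m·l·cosθ·θ̈ − m·l·sinθ·θ̇² = -18.103119 + 3.187861 − 0.008079 = -14.923338
step 2→3:
  ẍ = (ẋ'−ẋ)/dt = (-1.815094344−-1.638664701)/0.014923 = -11.822666
  θ̈ = (θ̇'−θ̇)/dt = (-0.581846971−-0.989449921)/0.014923 = 27.313741
  sinθ=0.016407, cosθ=0.999865
  F = (M+m)·ẍ + m·l·cosθ·θ̈ − m·l·sinθ·θ̇² = -13.608231 + 2.373785 − 0.001396 = -11.235843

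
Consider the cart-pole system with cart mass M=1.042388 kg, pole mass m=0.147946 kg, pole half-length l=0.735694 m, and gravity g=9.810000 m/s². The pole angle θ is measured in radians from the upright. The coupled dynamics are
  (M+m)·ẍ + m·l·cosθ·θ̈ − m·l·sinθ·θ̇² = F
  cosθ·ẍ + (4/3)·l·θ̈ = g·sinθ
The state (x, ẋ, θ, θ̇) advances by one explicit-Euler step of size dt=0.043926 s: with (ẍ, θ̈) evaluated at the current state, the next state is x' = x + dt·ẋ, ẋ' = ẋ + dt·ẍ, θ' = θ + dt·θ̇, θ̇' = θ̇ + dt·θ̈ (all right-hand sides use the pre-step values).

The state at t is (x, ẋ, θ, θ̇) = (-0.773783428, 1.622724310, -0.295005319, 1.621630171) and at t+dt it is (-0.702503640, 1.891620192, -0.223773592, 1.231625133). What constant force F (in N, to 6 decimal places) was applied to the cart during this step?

F = 6.445290 N

ẍ = (ẋ'−ẋ)/dt = (1.891620192−1.622724310)/0.043926 = 6.121565
θ̈ = (θ̇'−θ̇)/dt = (1.231625133−1.621630171)/0.043926 = -8.878683
sinθ=-0.290745, cosθ=0.956801
F = (M+m)·ẍ + m·l·cosθ·θ̈ − m·l·sinθ·θ̇² = 7.286707 + -0.924635 − -0.083218 = 6.445290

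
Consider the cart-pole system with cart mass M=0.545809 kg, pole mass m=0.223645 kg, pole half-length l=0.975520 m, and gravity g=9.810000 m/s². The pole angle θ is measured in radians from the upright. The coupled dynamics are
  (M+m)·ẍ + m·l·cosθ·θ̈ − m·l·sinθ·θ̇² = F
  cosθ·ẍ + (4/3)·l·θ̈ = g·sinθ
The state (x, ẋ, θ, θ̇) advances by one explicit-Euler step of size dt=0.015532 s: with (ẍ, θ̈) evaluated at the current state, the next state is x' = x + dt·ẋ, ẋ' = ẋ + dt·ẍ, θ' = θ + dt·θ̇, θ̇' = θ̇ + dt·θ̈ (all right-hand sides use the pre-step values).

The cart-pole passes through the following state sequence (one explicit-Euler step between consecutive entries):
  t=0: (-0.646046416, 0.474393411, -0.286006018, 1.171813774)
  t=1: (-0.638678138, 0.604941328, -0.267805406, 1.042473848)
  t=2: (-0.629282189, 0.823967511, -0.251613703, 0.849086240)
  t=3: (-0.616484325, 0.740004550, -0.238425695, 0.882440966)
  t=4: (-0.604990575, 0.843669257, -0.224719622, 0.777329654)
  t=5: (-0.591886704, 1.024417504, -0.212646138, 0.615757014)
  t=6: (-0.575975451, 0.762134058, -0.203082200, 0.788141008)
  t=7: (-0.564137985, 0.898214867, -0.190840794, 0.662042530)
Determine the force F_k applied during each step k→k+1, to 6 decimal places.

F_0 = 4.808879 N
F_1 = 8.293690 N
F_2 = -3.666594 N
F_3 = 3.740986 N
F_4 = 6.771163 N
F_5 = -10.609191 N
F_6 = 5.033923 N

step 0→1:
  ẍ = (ẋ'−ẋ)/dt = (0.604941328−0.474393411)/0.015532 = 8.405094
  θ̈ = (θ̇'−θ̇)/dt = (1.042473848−1.171813774)/0.015532 = -8.327319
  sinθ=-0.282123, cosθ=0.959378
  F = (M+m)·ẍ + m·l·cosθ·θ̈ − m·l·sinθ·θ̇² = 6.467333 + -1.742972 − -0.084518 = 4.808879
step 1→2:
  ẍ = (ẋ'−ẋ)/dt = (0.823967511−0.604941328)/0.015532 = 14.101608
  θ̈ = (θ̇'−θ̇)/dt = (0.849086240−1.042473848)/0.015532 = -12.450915
  sinθ=-0.264616, cosθ=0.964354
  F = (M+m)·ẍ + m·l·cosθ·θ̈ − m·l·sinθ·θ̇² = 10.850539 + -2.619589 − -0.062740 = 8.293690
step 2→3:
  ẍ = (ẋ'−ẋ)/dt = (0.740004550−0.823967511)/0.015532 = -5.405805
  θ̈ = (θ̇'−θ̇)/dt = (0.882440966−0.849086240)/0.015532 = 2.147484
  sinθ=-0.248967, cosθ=0.968512
  F = (M+m)·ẍ + m·l·cosθ·θ̈ − m·l·sinθ·θ̇² = -4.159518 + 0.453764 − -0.039160 = -3.666594
step 3→4:
  ẍ = (ẋ'−ẋ)/dt = (0.843669257−0.740004550)/0.015532 = 6.674266
  θ̈ = (θ̇'−θ̇)/dt = (0.777329654−0.882440966)/0.015532 = -6.767404
  sinθ=-0.236173, cosθ=0.971711
  F = (M+m)·ẍ + m·l·cosθ·θ̈ − m·l·sinθ·θ̇² = 5.135541 + -1.434678 − -0.040123 = 3.740986
step 4→5:
  ẍ = (ẋ'−ẋ)/dt = (1.024417504−0.843669257)/0.015532 = 11.637152
  θ̈ = (θ̇'−θ̇)/dt = (0.615757014−0.777329654)/0.015532 = -10.402565
  sinθ=-0.222833, cosθ=0.974857
  F = (M+m)·ẍ + m·l·cosθ·θ̈ − m·l·sinθ·θ̇² = 8.954253 + -2.212466 − -0.029376 = 6.771163
step 5→6:
  ẍ = (ẋ'−ẋ)/dt = (0.762134058−1.024417504)/0.015532 = -16.886650
  θ̈ = (θ̇'−θ̇)/dt = (0.788141008−0.615757014)/0.015532 = 11.098635
  sinθ=-0.211047, cosθ=0.977476
  F = (M+m)·ẍ + m·l·cosθ·θ̈ − m·l·sinθ·θ̇² = -12.993500 + 2.366851 − -0.017458 = -10.609191
step 6→7:
  ẍ = (ẋ'−ẋ)/dt = (0.898214867−0.762134058)/0.015532 = 8.761319
  θ̈ = (θ̇'−θ̇)/dt = (0.662042530−0.788141008)/0.015532 = -8.118625
  sinθ=-0.201689, cosθ=0.979450
  F = (M+m)·ẍ + m·l·cosθ·θ̈ − m·l·sinθ·θ̇² = 6.741432 + -1.734842 − -0.027333 = 5.033923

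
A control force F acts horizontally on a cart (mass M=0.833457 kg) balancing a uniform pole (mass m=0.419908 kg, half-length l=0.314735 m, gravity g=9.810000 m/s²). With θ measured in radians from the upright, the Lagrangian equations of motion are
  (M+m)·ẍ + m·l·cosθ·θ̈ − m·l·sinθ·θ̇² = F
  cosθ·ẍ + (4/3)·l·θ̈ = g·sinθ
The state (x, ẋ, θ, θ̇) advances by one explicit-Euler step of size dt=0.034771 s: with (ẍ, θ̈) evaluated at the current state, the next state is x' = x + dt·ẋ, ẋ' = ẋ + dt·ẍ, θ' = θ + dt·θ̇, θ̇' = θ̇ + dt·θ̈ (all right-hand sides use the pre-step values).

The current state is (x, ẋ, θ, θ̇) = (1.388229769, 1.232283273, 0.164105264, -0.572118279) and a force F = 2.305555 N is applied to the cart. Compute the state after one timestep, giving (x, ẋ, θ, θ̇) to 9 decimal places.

(1.431077491, 1.298924069, 0.144212139, -0.595994317)

sinθ=0.163369681, cosθ=0.986564923
temp = (F + m·l·θ̇²·sinθ)/(M+m) = (2.305555 + 0.007067117)/1.253365 = 1.845130602
θ̈ = (g·sinθ − cosθ·temp)/(l·(4/3 − m·cos²θ/(M+m))) = -0.686665272
ẍ = temp − m·l·θ̈·cosθ/(M+m) = 1.916562532
Euler: x'=1.388229769+0.034771·1.232283273=1.431077491, ẋ'=1.232283273+0.034771·1.916562532=1.298924069
       θ'=0.164105264+0.034771·-0.572118279=0.144212139, θ̇'=-0.572118279+0.034771·-0.686665272=-0.595994317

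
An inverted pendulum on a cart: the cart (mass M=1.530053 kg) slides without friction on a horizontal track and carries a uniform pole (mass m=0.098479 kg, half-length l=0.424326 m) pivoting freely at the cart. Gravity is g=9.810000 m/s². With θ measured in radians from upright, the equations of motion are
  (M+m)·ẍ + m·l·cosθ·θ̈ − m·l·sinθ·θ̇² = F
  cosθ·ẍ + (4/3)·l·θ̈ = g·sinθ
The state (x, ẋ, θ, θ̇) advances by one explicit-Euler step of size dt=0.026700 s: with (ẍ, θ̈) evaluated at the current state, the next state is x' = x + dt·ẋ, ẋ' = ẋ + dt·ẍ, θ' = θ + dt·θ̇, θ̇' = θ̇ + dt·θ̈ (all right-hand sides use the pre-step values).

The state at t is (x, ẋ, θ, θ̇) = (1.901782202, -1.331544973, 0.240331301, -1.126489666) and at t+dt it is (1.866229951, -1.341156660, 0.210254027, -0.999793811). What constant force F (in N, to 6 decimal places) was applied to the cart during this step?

F = -0.406286 N

ẍ = (ẋ'−ẋ)/dt = (-1.341156660−-1.331544973)/0.026700 = -0.359988
θ̈ = (θ̇'−θ̇)/dt = (-0.999793811−-1.126489666)/0.026700 = 4.745163
sinθ=0.238024, cosθ=0.971259
F = (M+m)·ẍ + m·l·cosθ·θ̈ − m·l·sinθ·θ̇² = -0.586252 + 0.192588 − 0.012622 = -0.406286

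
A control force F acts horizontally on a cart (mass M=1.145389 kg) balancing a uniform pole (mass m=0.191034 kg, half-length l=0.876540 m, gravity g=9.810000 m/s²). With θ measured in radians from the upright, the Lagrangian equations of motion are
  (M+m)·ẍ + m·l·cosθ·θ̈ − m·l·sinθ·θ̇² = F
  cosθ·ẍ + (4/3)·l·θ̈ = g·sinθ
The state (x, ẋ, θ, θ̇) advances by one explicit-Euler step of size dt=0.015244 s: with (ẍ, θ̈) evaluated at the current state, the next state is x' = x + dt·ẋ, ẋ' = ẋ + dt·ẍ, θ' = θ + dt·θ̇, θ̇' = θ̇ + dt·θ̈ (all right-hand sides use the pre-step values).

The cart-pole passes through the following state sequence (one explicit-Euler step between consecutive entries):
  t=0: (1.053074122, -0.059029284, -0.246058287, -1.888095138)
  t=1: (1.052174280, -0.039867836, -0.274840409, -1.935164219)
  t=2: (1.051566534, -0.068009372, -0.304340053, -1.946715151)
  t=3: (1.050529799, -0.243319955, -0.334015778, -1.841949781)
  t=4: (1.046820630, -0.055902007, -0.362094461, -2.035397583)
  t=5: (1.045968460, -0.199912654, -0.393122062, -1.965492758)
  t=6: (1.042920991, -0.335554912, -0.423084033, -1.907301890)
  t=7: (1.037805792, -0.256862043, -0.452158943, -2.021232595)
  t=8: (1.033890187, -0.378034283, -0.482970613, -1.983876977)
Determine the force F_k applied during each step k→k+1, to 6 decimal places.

F_0 = 1.323804 N
F_1 = -2.419071 N
F_2 = -14.081187 N
F_3 = 14.609451 N
F_4 = -11.661418 N
F_5 = -11.053346 N
F_6 = 6.007874 N
F_7 = -9.955038 N

step 0→1:
  ẍ = (ẋ'−ẋ)/dt = (-0.039867836−-0.059029284)/0.015244 = 1.256983
  θ̈ = (θ̇'−θ̇)/dt = (-1.935164219−-1.888095138)/0.015244 = -3.087712
  sinθ=-0.243583, cosθ=0.969880
  F = (M+m)·ẍ + m·l·cosθ·θ̈ − m·l·sinθ·θ̇² = 1.679861 + -0.501461 − -0.145404 = 1.323804
step 1→2:
  ẍ = (ẋ'−ẋ)/dt = (-0.068009372−-0.039867836)/0.015244 = -1.846073
  θ̈ = (θ̇'−θ̇)/dt = (-1.946715151−-1.935164219)/0.015244 = -0.757736
  sinθ=-0.271393, cosθ=0.962469
  F = (M+m)·ẍ + m·l·cosθ·θ̈ − m·l·sinθ·θ̇² = -2.467134 + -0.122120 − -0.170183 = -2.419071
step 2→3:
  ẍ = (ẋ'−ẋ)/dt = (-0.243319955−-0.068009372)/0.015244 = -11.500301
  θ̈ = (θ̇'−θ̇)/dt = (-1.841949781−-1.946715151)/0.015244 = 6.872564
  sinθ=-0.299664, cosθ=0.954045
  F = (M+m)·ẍ + m·l·cosθ·θ̈ − m·l·sinθ·θ̇² = -15.369266 + 1.097918 − -0.190161 = -14.081187
step 3→4:
  ẍ = (ẋ'−ẋ)/dt = (-0.055902007−-0.243319955)/0.015244 = 12.294539
  θ̈ = (θ̇'−θ̇)/dt = (-2.035397583−-1.841949781)/0.015244 = -12.690095
  sinθ=-0.327840, cosθ=0.944733
  F = (M+m)·ẍ + m·l·cosθ·θ̈ − m·l·sinθ·θ̇² = 16.430704 + -2.007505 − -0.186251 = 14.609451
step 4→5:
  ẍ = (ẋ'−ẋ)/dt = (-0.199912654−-0.055902007)/0.015244 = -9.447038
  θ̈ = (θ̇'−θ̇)/dt = (-1.965492758−-2.035397583)/0.015244 = 4.585727
  sinθ=-0.354234, cosθ=0.935157
  F = (M+m)·ẍ + m·l·cosθ·θ̈ − m·l·sinθ·θ̇² = -12.625239 + 0.718084 − -0.245737 = -11.661418
step 5→6:
  ẍ = (ẋ'−ẋ)/dt = (-0.335554912−-0.199912654)/0.015244 = -8.898075
  θ̈ = (θ̇'−θ̇)/dt = (-1.907301890−-1.965492758)/0.015244 = 3.817296
  sinθ=-0.383074, cosθ=0.923718
  F = (M+m)·ẍ + m·l·cosθ·θ̈ − m·l·sinθ·θ̇² = -11.891592 + 0.590442 − -0.247804 = -11.053346
step 6→7:
  ẍ = (ẋ'−ẋ)/dt = (-0.256862043−-0.335554912)/0.015244 = 5.162219
  θ̈ = (θ̇'−θ̇)/dt = (-2.021232595−-1.907301890)/0.015244 = -7.473806
  sinθ=-0.410575, cosθ=0.911827
  F = (M+m)·ẍ + m·l·cosθ·θ̈ − m·l·sinθ·θ̇² = 6.898908 + -1.141134 − -0.250100 = 6.007874
step 7→8:
  ẍ = (ẋ'−ẋ)/dt = (-0.378034283−-0.256862043)/0.015244 = -7.948848
  θ̈ = (θ̇'−θ̇)/dt = (-1.983876977−-2.021232595)/0.015244 = 2.450513
  sinθ=-0.436909, cosθ=0.899506
  F = (M+m)·ẍ + m·l·cosθ·θ̈ − m·l·sinθ·θ̇² = -10.623023 + 0.369099 − -0.298886 = -9.955038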